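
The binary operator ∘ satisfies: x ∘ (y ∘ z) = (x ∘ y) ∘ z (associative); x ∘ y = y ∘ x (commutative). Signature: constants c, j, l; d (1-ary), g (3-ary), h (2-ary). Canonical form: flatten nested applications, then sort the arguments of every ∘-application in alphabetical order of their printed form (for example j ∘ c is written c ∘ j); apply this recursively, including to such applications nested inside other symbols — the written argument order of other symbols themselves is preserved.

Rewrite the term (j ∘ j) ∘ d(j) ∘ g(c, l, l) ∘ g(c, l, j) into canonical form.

Answer: d(j) ∘ g(c, l, j) ∘ g(c, l, l) ∘ j ∘ j

Derivation:
Un-nest:  j ∘ j ∘ d(j) ∘ g(c, l, l) ∘ g(c, l, j)
Sort:  d(j) ∘ g(c, l, j) ∘ g(c, l, l) ∘ j ∘ j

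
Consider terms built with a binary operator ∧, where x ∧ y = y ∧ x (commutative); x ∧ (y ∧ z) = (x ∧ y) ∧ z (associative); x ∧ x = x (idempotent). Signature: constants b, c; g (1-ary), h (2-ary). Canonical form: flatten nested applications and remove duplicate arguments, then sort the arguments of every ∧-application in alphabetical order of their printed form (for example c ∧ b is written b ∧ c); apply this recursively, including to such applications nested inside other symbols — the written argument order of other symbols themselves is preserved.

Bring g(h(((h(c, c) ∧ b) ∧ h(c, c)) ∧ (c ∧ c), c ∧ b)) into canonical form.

Descend into:  ((h(c, c) ∧ b) ∧ h(c, c)) ∧ (c ∧ c)
Un-nest:  h(c, c) ∧ b ∧ h(c, c) ∧ c ∧ c
Drop duplicates:  drop duplicate h(c, c), c
Sort:  b ∧ c ∧ h(c, c)
Rebuild:  g(h(b ∧ c ∧ h(c, c), b ∧ c))

Answer: g(h(b ∧ c ∧ h(c, c), b ∧ c))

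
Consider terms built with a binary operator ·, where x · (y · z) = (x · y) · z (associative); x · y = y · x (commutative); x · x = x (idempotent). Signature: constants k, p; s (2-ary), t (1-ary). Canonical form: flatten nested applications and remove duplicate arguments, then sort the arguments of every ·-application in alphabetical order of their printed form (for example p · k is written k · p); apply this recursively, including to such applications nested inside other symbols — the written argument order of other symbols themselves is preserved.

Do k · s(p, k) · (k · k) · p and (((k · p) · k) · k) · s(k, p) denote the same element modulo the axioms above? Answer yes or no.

Answer: no — k · p · s(p, k) vs k · p · s(k, p)

Derivation:
Left:  k · s(p, k) · (k · k) · p
  Merge nested applications:  k · s(p, k) · k · k · p
  Idempotence:  drop duplicate k, k
  Sort:  k · p · s(p, k)
Right:  (((k · p) · k) · k) · s(k, p)
  Flatten:  k · p · k · k · s(k, p)
  Deduplicate:  drop duplicate k, k
  Sort arguments:  k · p · s(k, p)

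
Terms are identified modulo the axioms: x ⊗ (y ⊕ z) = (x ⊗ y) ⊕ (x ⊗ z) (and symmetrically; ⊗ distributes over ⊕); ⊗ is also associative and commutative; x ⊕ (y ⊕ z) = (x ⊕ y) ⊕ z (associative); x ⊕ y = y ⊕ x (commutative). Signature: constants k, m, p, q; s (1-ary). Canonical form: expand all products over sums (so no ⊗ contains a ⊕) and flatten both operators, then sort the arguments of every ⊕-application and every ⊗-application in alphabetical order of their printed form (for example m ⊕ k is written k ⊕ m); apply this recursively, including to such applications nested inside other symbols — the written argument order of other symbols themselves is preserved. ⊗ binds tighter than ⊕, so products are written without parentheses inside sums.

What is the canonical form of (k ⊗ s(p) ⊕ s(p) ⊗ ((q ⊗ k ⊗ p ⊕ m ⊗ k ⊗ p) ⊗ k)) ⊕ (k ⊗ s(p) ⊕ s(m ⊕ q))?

Distribute:  k ⊗ s(p) ⊕ k ⊗ k ⊗ p ⊗ q ⊗ s(p) ⊕ k ⊗ k ⊗ m ⊗ p ⊗ s(p) ⊕ k ⊗ s(p) ⊕ s(m ⊕ q)
Order the arguments:  k ⊗ k ⊗ m ⊗ p ⊗ s(p) ⊕ k ⊗ k ⊗ p ⊗ q ⊗ s(p) ⊕ k ⊗ s(p) ⊕ k ⊗ s(p) ⊕ s(m ⊕ q)

Answer: k ⊗ k ⊗ m ⊗ p ⊗ s(p) ⊕ k ⊗ k ⊗ p ⊗ q ⊗ s(p) ⊕ k ⊗ s(p) ⊕ k ⊗ s(p) ⊕ s(m ⊕ q)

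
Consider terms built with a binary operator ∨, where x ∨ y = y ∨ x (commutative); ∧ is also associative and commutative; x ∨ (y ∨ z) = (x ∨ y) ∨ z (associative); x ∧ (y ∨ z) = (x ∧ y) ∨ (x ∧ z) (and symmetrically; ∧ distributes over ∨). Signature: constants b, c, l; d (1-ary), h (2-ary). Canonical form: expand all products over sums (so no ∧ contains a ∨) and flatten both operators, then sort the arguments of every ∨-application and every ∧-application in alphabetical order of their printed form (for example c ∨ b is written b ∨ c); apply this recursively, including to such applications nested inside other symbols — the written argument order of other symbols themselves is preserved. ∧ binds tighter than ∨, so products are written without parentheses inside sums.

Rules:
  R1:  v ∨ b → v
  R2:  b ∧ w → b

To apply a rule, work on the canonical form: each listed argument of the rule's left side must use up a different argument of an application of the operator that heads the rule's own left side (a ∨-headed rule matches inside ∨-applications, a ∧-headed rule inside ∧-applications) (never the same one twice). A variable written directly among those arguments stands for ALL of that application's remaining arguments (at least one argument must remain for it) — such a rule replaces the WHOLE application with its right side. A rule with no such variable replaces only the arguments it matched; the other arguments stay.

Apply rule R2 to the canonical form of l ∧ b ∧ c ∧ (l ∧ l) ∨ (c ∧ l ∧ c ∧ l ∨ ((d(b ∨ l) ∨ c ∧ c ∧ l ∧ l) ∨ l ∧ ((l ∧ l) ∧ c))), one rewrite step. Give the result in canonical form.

Answer: b ∨ c ∧ c ∧ l ∧ l ∨ c ∧ c ∧ l ∧ l ∨ c ∧ l ∧ l ∧ l ∨ d(b ∨ l)

Derivation:
Canonical form:  b ∧ c ∧ l ∧ l ∧ l ∨ c ∧ c ∧ l ∧ l ∨ c ∧ c ∧ l ∧ l ∨ c ∧ l ∧ l ∧ l ∨ d(b ∨ l)
Match R2:  consume b;  w := c ∧ l ∧ l ∧ l
Every leftover argument binds to the variable; the entire application is replaced.
Giving:  b ∨ c ∧ c ∧ l ∧ l ∨ c ∧ c ∧ l ∧ l ∨ c ∧ l ∧ l ∧ l ∨ d(b ∨ l)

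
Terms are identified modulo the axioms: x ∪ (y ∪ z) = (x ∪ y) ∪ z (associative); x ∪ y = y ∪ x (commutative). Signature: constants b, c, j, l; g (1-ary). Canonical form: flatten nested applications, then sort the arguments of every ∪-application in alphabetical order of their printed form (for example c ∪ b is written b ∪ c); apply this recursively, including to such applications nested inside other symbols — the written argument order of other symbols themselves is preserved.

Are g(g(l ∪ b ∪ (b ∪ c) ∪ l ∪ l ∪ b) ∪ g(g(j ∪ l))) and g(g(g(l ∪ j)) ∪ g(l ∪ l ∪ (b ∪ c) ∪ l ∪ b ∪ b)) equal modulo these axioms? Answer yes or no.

Answer: yes — both canonical forms are g(g(b ∪ b ∪ b ∪ c ∪ l ∪ l ∪ l) ∪ g(g(j ∪ l)))

Derivation:
Left:  g(g(l ∪ b ∪ (b ∪ c) ∪ l ∪ l ∪ b) ∪ g(g(j ∪ l)))
  Work inside:  g(l ∪ b ∪ (b ∪ c) ∪ l ∪ l ∪ b) ∪ g(g(j ∪ l))
  Inside:  g(l ∪ b ∪ (b ∪ c) ∪ l ∪ l ∪ b)  →  g(b ∪ b ∪ b ∪ c ∪ l ∪ l ∪ l)
  Order the arguments:  g(b ∪ b ∪ b ∪ c ∪ l ∪ l ∪ l) ∪ g(g(j ∪ l))
  Reassemble:  g(g(b ∪ b ∪ b ∪ c ∪ l ∪ l ∪ l) ∪ g(g(j ∪ l)))
Right:  g(g(g(l ∪ j)) ∪ g(l ∪ l ∪ (b ∪ c) ∪ l ∪ b ∪ b))
  Descend into:  g(g(l ∪ j)) ∪ g(l ∪ l ∪ (b ∪ c) ∪ l ∪ b ∪ b)
  Inside:  g(g(l ∪ j))  →  g(g(j ∪ l))
  Inside:  g(l ∪ l ∪ (b ∪ c) ∪ l ∪ b ∪ b)  →  g(b ∪ b ∪ b ∪ c ∪ l ∪ l ∪ l)
  Sort:  g(b ∪ b ∪ b ∪ c ∪ l ∪ l ∪ l) ∪ g(g(j ∪ l))
  Reassemble:  g(g(b ∪ b ∪ b ∪ c ∪ l ∪ l ∪ l) ∪ g(g(j ∪ l)))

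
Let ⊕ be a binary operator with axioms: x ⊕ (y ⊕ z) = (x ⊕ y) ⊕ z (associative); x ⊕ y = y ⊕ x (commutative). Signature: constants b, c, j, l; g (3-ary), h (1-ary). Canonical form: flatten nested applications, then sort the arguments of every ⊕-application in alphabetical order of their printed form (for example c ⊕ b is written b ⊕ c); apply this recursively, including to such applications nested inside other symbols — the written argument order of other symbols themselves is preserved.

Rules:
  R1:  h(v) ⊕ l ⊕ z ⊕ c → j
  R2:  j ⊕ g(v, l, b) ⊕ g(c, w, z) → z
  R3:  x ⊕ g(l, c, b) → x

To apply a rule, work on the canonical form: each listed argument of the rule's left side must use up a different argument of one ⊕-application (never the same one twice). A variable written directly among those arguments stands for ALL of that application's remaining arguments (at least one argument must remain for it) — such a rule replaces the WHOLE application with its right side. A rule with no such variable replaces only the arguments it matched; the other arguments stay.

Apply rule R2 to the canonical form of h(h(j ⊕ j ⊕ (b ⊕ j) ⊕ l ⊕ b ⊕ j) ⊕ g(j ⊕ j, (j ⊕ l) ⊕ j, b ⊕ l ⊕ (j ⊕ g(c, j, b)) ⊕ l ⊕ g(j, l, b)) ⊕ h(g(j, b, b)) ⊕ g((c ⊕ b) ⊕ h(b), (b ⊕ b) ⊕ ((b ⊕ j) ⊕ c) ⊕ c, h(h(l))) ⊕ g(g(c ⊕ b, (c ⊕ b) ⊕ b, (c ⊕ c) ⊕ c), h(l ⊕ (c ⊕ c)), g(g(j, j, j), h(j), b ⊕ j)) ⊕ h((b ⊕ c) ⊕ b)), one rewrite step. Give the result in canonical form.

Answer: h(g(b ⊕ c ⊕ h(b), b ⊕ b ⊕ b ⊕ c ⊕ c ⊕ j, h(h(l))) ⊕ g(g(b ⊕ c, b ⊕ b ⊕ c, c ⊕ c ⊕ c), h(c ⊕ c ⊕ l), g(g(j, j, j), h(j), b ⊕ j)) ⊕ g(j ⊕ j, j ⊕ j ⊕ l, b ⊕ b ⊕ l ⊕ l) ⊕ h(b ⊕ b ⊕ c) ⊕ h(b ⊕ b ⊕ j ⊕ j ⊕ j ⊕ j ⊕ l) ⊕ h(g(j, b, b)))

Derivation:
Canonical form:  h(g(b ⊕ c ⊕ h(b), b ⊕ b ⊕ b ⊕ c ⊕ c ⊕ j, h(h(l))) ⊕ g(g(b ⊕ c, b ⊕ b ⊕ c, c ⊕ c ⊕ c), h(c ⊕ c ⊕ l), g(g(j, j, j), h(j), b ⊕ j)) ⊕ g(j ⊕ j, j ⊕ j ⊕ l, b ⊕ g(c, j, b) ⊕ g(j, l, b) ⊕ j ⊕ l ⊕ l) ⊕ h(b ⊕ b ⊕ c) ⊕ h(b ⊕ b ⊕ j ⊕ j ⊕ j ⊕ j ⊕ l) ⊕ h(g(j, b, b)))
R2 matches:  uses g(c, j, b), g(j, l, b), j;  v := j, w := j, z := b
New term:  h(g(b ⊕ c ⊕ h(b), b ⊕ b ⊕ b ⊕ c ⊕ c ⊕ j, h(h(l))) ⊕ g(g(b ⊕ c, b ⊕ b ⊕ c, c ⊕ c ⊕ c), h(c ⊕ c ⊕ l), g(g(j, j, j), h(j), b ⊕ j)) ⊕ g(j ⊕ j, j ⊕ j ⊕ l, b ⊕ b ⊕ l ⊕ l) ⊕ h(b ⊕ b ⊕ c) ⊕ h(b ⊕ b ⊕ j ⊕ j ⊕ j ⊕ j ⊕ l) ⊕ h(g(j, b, b)))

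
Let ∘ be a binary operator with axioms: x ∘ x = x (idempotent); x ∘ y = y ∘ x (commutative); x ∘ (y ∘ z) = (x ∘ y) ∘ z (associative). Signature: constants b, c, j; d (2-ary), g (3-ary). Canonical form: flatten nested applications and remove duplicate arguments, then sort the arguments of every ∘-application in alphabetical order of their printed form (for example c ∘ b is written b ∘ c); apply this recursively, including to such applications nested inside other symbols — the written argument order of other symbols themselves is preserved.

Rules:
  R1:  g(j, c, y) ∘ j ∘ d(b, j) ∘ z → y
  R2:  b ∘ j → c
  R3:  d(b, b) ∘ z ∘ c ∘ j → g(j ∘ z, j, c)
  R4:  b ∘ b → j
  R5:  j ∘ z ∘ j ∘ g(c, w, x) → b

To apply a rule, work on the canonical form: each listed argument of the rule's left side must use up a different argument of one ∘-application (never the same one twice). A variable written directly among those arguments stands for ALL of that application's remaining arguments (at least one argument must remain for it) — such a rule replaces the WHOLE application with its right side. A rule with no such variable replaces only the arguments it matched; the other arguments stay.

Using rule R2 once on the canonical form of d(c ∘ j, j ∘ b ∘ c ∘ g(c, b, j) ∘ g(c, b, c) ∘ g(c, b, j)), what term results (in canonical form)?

Answer: d(c ∘ j, c ∘ g(c, b, c) ∘ g(c, b, j))

Derivation:
Canonical form:  d(c ∘ j, b ∘ c ∘ g(c, b, c) ∘ g(c, b, j) ∘ j)
Apply R2:  consuming b, j
Result:  d(c ∘ j, c ∘ g(c, b, c) ∘ g(c, b, j))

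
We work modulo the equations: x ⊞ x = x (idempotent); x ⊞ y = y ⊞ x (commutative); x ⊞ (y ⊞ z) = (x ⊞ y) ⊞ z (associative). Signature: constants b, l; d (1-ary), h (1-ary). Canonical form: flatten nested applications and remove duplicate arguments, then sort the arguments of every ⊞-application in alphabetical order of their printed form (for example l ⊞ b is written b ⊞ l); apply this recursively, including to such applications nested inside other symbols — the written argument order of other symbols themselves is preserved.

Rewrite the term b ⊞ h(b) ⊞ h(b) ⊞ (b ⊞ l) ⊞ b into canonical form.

Flatten:  b ⊞ h(b) ⊞ h(b) ⊞ b ⊞ l ⊞ b
Drop duplicates:  drop duplicate h(b), b, b
Sort arguments:  b ⊞ h(b) ⊞ l

Answer: b ⊞ h(b) ⊞ l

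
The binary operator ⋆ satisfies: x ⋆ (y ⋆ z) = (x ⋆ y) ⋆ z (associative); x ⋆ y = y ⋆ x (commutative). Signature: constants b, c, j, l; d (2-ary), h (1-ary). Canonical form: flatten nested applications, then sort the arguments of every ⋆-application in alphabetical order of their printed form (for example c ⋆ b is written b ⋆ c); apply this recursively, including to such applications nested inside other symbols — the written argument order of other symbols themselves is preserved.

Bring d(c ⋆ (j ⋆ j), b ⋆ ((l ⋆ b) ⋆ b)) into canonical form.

Descend into:  b ⋆ ((l ⋆ b) ⋆ b)
Un-nest:  b ⋆ l ⋆ b ⋆ b
Sort:  b ⋆ b ⋆ b ⋆ l
Put back:  d(c ⋆ j ⋆ j, b ⋆ b ⋆ b ⋆ l)

Answer: d(c ⋆ j ⋆ j, b ⋆ b ⋆ b ⋆ l)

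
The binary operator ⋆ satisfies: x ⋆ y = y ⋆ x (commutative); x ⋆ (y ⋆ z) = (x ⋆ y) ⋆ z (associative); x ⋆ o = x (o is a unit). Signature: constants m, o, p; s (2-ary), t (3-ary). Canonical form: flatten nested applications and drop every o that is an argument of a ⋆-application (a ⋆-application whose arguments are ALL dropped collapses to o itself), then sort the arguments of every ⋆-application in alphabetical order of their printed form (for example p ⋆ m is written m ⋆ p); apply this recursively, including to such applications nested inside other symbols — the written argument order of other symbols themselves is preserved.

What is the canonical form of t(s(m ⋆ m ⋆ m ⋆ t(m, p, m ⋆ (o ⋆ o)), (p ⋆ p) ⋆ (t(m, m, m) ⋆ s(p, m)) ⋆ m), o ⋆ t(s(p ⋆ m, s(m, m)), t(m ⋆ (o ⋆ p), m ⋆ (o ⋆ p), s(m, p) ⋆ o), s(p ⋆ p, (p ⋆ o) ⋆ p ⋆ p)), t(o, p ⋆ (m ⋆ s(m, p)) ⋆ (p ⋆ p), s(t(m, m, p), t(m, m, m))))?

Work inside:  o ⋆ t(s(p ⋆ m, s(m, m)), t(m ⋆ (o ⋆ p), m ⋆ (o ⋆ p), s(m, p) ⋆ o), s(p ⋆ p, (p ⋆ o) ⋆ p ⋆ p))
Canonicalize subterm:  t(s(p ⋆ m, s(m, m)), t(m ⋆ (o ⋆ p), m ⋆ (o ⋆ p), s(m, p) ⋆ o), s(p ⋆ p, (p ⋆ o) ⋆ p ⋆ p))  →  t(s(m ⋆ p, s(m, m)), t(m ⋆ p, m ⋆ p, s(m, p)), s(p ⋆ p, p ⋆ p ⋆ p))
Drop the unit:  drop o
Order the arguments:  t(s(m ⋆ p, s(m, m)), t(m ⋆ p, m ⋆ p, s(m, p)), s(p ⋆ p, p ⋆ p ⋆ p))
Reassemble:  t(s(m ⋆ m ⋆ m ⋆ t(m, p, m), m ⋆ p ⋆ p ⋆ s(p, m) ⋆ t(m, m, m)), t(s(m ⋆ p, s(m, m)), t(m ⋆ p, m ⋆ p, s(m, p)), s(p ⋆ p, p ⋆ p ⋆ p)), t(o, m ⋆ p ⋆ p ⋆ p ⋆ s(m, p), s(t(m, m, p), t(m, m, m))))

Answer: t(s(m ⋆ m ⋆ m ⋆ t(m, p, m), m ⋆ p ⋆ p ⋆ s(p, m) ⋆ t(m, m, m)), t(s(m ⋆ p, s(m, m)), t(m ⋆ p, m ⋆ p, s(m, p)), s(p ⋆ p, p ⋆ p ⋆ p)), t(o, m ⋆ p ⋆ p ⋆ p ⋆ s(m, p), s(t(m, m, p), t(m, m, m))))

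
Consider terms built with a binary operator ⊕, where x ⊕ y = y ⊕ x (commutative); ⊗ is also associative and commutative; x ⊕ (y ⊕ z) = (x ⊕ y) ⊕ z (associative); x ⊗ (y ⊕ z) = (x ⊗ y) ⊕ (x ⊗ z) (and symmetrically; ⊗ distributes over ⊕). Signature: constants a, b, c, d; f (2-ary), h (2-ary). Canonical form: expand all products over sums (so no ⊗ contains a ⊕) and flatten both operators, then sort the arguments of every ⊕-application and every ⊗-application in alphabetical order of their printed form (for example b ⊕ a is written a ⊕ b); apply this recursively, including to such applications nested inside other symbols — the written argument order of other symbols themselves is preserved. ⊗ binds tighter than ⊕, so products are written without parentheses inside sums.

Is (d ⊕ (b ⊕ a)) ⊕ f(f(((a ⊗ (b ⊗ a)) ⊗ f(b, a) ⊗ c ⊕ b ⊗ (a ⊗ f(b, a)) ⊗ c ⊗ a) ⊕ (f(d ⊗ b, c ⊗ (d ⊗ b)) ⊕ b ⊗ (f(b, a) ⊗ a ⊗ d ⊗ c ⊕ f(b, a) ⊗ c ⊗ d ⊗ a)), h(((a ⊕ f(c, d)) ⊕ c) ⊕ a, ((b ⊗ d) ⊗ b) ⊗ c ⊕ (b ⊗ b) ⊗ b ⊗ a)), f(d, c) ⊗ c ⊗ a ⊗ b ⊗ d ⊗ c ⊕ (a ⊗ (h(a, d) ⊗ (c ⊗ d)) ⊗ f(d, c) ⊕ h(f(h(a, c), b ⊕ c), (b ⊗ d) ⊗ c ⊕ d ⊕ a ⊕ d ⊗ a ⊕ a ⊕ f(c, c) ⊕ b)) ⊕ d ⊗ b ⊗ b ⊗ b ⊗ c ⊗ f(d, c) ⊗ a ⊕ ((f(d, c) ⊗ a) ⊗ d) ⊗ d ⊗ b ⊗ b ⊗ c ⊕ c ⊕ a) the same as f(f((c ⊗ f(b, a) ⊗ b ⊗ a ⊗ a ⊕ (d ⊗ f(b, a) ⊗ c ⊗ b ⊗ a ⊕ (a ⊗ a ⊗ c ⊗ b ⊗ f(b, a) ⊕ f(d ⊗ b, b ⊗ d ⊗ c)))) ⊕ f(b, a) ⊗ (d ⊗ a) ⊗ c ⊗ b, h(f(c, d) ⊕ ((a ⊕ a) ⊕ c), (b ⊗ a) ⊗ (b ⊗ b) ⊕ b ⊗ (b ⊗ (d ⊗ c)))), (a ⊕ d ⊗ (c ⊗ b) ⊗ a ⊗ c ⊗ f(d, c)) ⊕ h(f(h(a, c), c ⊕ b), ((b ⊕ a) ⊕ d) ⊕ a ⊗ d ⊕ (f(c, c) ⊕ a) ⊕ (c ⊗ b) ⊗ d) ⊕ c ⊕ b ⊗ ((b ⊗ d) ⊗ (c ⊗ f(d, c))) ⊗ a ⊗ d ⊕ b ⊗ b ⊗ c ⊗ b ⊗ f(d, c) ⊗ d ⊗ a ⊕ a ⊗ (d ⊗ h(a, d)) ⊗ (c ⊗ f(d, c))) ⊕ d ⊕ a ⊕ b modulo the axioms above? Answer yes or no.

Answer: yes — both canonical forms are a ⊕ b ⊕ d ⊕ f(f(a ⊗ a ⊗ b ⊗ c ⊗ f(b, a) ⊕ a ⊗ a ⊗ b ⊗ c ⊗ f(b, a) ⊕ a ⊗ b ⊗ c ⊗ d ⊗ f(b, a) ⊕ a ⊗ b ⊗ c ⊗ d ⊗ f(b, a) ⊕ f(b ⊗ d, b ⊗ c ⊗ d), h(a ⊕ a ⊕ c ⊕ f(c, d), a ⊗ b ⊗ b ⊗ b ⊕ b ⊗ b ⊗ c ⊗ d)), a ⊕ a ⊗ b ⊗ b ⊗ b ⊗ c ⊗ d ⊗ f(d, c) ⊕ a ⊗ b ⊗ b ⊗ c ⊗ d ⊗ d ⊗ f(d, c) ⊕ a ⊗ b ⊗ c ⊗ c ⊗ d ⊗ f(d, c) ⊕ a ⊗ c ⊗ d ⊗ f(d, c) ⊗ h(a, d) ⊕ c ⊕ h(f(h(a, c), b ⊕ c), a ⊕ a ⊕ a ⊗ d ⊕ b ⊕ b ⊗ c ⊗ d ⊕ d ⊕ f(c, c)))

Derivation:
Left:  (d ⊕ (b ⊕ a)) ⊕ f(f(((a ⊗ (b ⊗ a)) ⊗ f(b, a) ⊗ c ⊕ b ⊗ (a ⊗ f(b, a)) ⊗ c ⊗ a) ⊕ (f(d ⊗ b, c ⊗ (d ⊗ b)) ⊕ b ⊗ (f(b, a) ⊗ a ⊗ d ⊗ c ⊕ f(b, a) ⊗ c ⊗ d ⊗ a)), h(((a ⊕ f(c, d)) ⊕ c) ⊕ a, ((b ⊗ d) ⊗ b) ⊗ c ⊕ (b ⊗ b) ⊗ b ⊗ a)), f(d, c) ⊗ c ⊗ a ⊗ b ⊗ d ⊗ c ⊕ (a ⊗ (h(a, d) ⊗ (c ⊗ d)) ⊗ f(d, c) ⊕ h(f(h(a, c), b ⊕ c), (b ⊗ d) ⊗ c ⊕ d ⊕ a ⊕ d ⊗ a ⊕ a ⊕ f(c, c) ⊕ b)) ⊕ d ⊗ b ⊗ b ⊗ b ⊗ c ⊗ f(d, c) ⊗ a ⊕ ((f(d, c) ⊗ a) ⊗ d) ⊗ d ⊗ b ⊗ b ⊗ c ⊕ c ⊕ a)
  Expand:  d ⊕ b ⊕ a ⊕ f(f(a ⊗ a ⊗ b ⊗ c ⊗ f(b, a) ⊕ a ⊗ a ⊗ b ⊗ c ⊗ f(b, a) ⊕ a ⊗ b ⊗ c ⊗ d ⊗ f(b, a) ⊕ a ⊗ b ⊗ c ⊗ d ⊗ f(b, a) ⊕ f(b ⊗ d, b ⊗ c ⊗ d), h(a ⊕ a ⊕ c ⊕ f(c, d), a ⊗ b ⊗ b ⊗ b ⊕ b ⊗ b ⊗ c ⊗ d)), a ⊕ a ⊗ b ⊗ b ⊗ b ⊗ c ⊗ d ⊗ f(d, c) ⊕ a ⊗ b ⊗ b ⊗ c ⊗ d ⊗ d ⊗ f(d, c) ⊕ a ⊗ b ⊗ c ⊗ c ⊗ d ⊗ f(d, c) ⊕ a ⊗ c ⊗ d ⊗ f(d, c) ⊗ h(a, d) ⊕ c ⊕ h(f(h(a, c), b ⊕ c), a ⊕ a ⊕ a ⊗ d ⊕ b ⊕ b ⊗ c ⊗ d ⊕ d ⊕ f(c, c)))
  Order the arguments:  a ⊕ b ⊕ d ⊕ f(f(a ⊗ a ⊗ b ⊗ c ⊗ f(b, a) ⊕ a ⊗ a ⊗ b ⊗ c ⊗ f(b, a) ⊕ a ⊗ b ⊗ c ⊗ d ⊗ f(b, a) ⊕ a ⊗ b ⊗ c ⊗ d ⊗ f(b, a) ⊕ f(b ⊗ d, b ⊗ c ⊗ d), h(a ⊕ a ⊕ c ⊕ f(c, d), a ⊗ b ⊗ b ⊗ b ⊕ b ⊗ b ⊗ c ⊗ d)), a ⊕ a ⊗ b ⊗ b ⊗ b ⊗ c ⊗ d ⊗ f(d, c) ⊕ a ⊗ b ⊗ b ⊗ c ⊗ d ⊗ d ⊗ f(d, c) ⊕ a ⊗ b ⊗ c ⊗ c ⊗ d ⊗ f(d, c) ⊕ a ⊗ c ⊗ d ⊗ f(d, c) ⊗ h(a, d) ⊕ c ⊕ h(f(h(a, c), b ⊕ c), a ⊕ a ⊕ a ⊗ d ⊕ b ⊕ b ⊗ c ⊗ d ⊕ d ⊕ f(c, c)))
Right:  f(f((c ⊗ f(b, a) ⊗ b ⊗ a ⊗ a ⊕ (d ⊗ f(b, a) ⊗ c ⊗ b ⊗ a ⊕ (a ⊗ a ⊗ c ⊗ b ⊗ f(b, a) ⊕ f(d ⊗ b, b ⊗ d ⊗ c)))) ⊕ f(b, a) ⊗ (d ⊗ a) ⊗ c ⊗ b, h(f(c, d) ⊕ ((a ⊕ a) ⊕ c), (b ⊗ a) ⊗ (b ⊗ b) ⊕ b ⊗ (b ⊗ (d ⊗ c)))), (a ⊕ d ⊗ (c ⊗ b) ⊗ a ⊗ c ⊗ f(d, c)) ⊕ h(f(h(a, c), c ⊕ b), ((b ⊕ a) ⊕ d) ⊕ a ⊗ d ⊕ (f(c, c) ⊕ a) ⊕ (c ⊗ b) ⊗ d) ⊕ c ⊕ b ⊗ ((b ⊗ d) ⊗ (c ⊗ f(d, c))) ⊗ a ⊗ d ⊕ b ⊗ b ⊗ c ⊗ b ⊗ f(d, c) ⊗ d ⊗ a ⊕ a ⊗ (d ⊗ h(a, d)) ⊗ (c ⊗ f(d, c))) ⊕ d ⊕ a ⊕ b
  Merge nested applications:  f(f(a ⊗ a ⊗ b ⊗ c ⊗ f(b, a) ⊕ a ⊗ a ⊗ b ⊗ c ⊗ f(b, a) ⊕ a ⊗ b ⊗ c ⊗ d ⊗ f(b, a) ⊕ a ⊗ b ⊗ c ⊗ d ⊗ f(b, a) ⊕ f(b ⊗ d, b ⊗ c ⊗ d), h(a ⊕ a ⊕ c ⊕ f(c, d), a ⊗ b ⊗ b ⊗ b ⊕ b ⊗ b ⊗ c ⊗ d)), a ⊕ a ⊗ b ⊗ b ⊗ b ⊗ c ⊗ d ⊗ f(d, c) ⊕ a ⊗ b ⊗ b ⊗ c ⊗ d ⊗ d ⊗ f(d, c) ⊕ a ⊗ b ⊗ c ⊗ c ⊗ d ⊗ f(d, c) ⊕ a ⊗ c ⊗ d ⊗ f(d, c) ⊗ h(a, d) ⊕ c ⊕ h(f(h(a, c), b ⊕ c), a ⊕ a ⊕ a ⊗ d ⊕ b ⊕ b ⊗ c ⊗ d ⊕ d ⊕ f(c, c))) ⊕ d ⊕ a ⊕ b
  Sort arguments:  a ⊕ b ⊕ d ⊕ f(f(a ⊗ a ⊗ b ⊗ c ⊗ f(b, a) ⊕ a ⊗ a ⊗ b ⊗ c ⊗ f(b, a) ⊕ a ⊗ b ⊗ c ⊗ d ⊗ f(b, a) ⊕ a ⊗ b ⊗ c ⊗ d ⊗ f(b, a) ⊕ f(b ⊗ d, b ⊗ c ⊗ d), h(a ⊕ a ⊕ c ⊕ f(c, d), a ⊗ b ⊗ b ⊗ b ⊕ b ⊗ b ⊗ c ⊗ d)), a ⊕ a ⊗ b ⊗ b ⊗ b ⊗ c ⊗ d ⊗ f(d, c) ⊕ a ⊗ b ⊗ b ⊗ c ⊗ d ⊗ d ⊗ f(d, c) ⊕ a ⊗ b ⊗ c ⊗ c ⊗ d ⊗ f(d, c) ⊕ a ⊗ c ⊗ d ⊗ f(d, c) ⊗ h(a, d) ⊕ c ⊕ h(f(h(a, c), b ⊕ c), a ⊕ a ⊕ a ⊗ d ⊕ b ⊕ b ⊗ c ⊗ d ⊕ d ⊕ f(c, c)))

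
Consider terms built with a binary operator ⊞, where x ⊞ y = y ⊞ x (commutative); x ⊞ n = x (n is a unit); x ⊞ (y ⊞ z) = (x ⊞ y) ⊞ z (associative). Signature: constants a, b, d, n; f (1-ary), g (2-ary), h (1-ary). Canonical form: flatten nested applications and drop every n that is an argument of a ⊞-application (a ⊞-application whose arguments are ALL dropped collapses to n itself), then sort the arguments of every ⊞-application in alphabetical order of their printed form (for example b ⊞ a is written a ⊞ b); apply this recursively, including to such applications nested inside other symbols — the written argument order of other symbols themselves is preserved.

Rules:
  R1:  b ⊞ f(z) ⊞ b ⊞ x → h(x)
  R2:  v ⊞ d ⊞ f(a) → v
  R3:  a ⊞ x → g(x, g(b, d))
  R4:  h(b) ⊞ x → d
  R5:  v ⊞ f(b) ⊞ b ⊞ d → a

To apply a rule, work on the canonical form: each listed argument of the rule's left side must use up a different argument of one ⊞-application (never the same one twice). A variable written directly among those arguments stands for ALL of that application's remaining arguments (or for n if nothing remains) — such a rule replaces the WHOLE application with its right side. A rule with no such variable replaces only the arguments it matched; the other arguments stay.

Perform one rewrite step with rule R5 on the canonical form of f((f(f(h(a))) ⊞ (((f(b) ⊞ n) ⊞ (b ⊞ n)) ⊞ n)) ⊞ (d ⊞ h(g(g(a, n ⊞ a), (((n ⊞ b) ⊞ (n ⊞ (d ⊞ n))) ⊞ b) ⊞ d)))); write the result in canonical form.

Answer: f(a)

Derivation:
Canonical form:  f(b ⊞ d ⊞ f(b) ⊞ f(f(h(a))) ⊞ h(g(g(a, a), b ⊞ b ⊞ d ⊞ d)))
Apply R5:  consuming b, d, f(b);  v := f(f(h(a))) ⊞ h(g(g(a, a), b ⊞ b ⊞ d ⊞ d))
Every leftover argument binds to the variable; the entire application is replaced.
Result:  f(a)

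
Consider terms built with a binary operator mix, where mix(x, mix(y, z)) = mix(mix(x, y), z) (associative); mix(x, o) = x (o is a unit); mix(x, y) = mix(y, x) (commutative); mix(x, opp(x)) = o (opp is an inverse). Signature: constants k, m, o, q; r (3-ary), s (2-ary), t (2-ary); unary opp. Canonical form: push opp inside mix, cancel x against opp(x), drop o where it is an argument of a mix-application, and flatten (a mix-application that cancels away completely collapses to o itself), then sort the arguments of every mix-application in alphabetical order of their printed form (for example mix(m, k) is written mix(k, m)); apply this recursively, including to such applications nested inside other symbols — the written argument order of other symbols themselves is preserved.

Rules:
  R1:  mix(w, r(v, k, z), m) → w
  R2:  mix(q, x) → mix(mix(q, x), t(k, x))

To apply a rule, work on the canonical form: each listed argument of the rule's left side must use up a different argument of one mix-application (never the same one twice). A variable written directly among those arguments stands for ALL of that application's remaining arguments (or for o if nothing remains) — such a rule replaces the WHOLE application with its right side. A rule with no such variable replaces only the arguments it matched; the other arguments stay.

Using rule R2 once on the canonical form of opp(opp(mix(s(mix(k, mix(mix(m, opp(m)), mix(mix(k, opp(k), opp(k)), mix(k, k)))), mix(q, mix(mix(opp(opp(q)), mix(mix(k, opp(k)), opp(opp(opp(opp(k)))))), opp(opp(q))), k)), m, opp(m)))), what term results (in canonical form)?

Answer: s(mix(k, k), mix(k, k, q, q, q, t(k, mix(k, k, q, q))))

Derivation:
Canonical form:  s(mix(k, k), mix(k, k, q, q, q))
Match R2:  consume q;  x := mix(k, k, q, q)
The variable takes the whole remainder — replace the entire application.
Result:  s(mix(k, k), mix(k, k, q, q, q, t(k, mix(k, k, q, q))))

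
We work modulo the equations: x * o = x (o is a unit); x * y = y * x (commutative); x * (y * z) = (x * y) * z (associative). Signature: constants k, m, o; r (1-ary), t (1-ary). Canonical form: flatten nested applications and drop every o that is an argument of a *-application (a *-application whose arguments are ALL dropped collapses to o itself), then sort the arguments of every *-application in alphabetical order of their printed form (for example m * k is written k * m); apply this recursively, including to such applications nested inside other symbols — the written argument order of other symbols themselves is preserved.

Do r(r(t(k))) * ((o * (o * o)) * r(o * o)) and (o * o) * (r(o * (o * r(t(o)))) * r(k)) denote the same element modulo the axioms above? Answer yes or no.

Left:  r(r(t(k))) * ((o * (o * o)) * r(o * o))
  Un-nest:  r(r(t(k))) * o * o * o * r(o * o)
  Simplify inside:  r(o * o)  →  r(o)
  Units out:  drop o (×3)
  Sort arguments:  r(o) * r(r(t(k)))
Right:  (o * o) * (r(o * (o * r(t(o)))) * r(k))
  Flatten:  o * o * r(o * (o * r(t(o)))) * r(k)
  Canonicalize subterm:  r(o * (o * r(t(o))))  →  r(r(t(o)))
  Units out:  drop o (×2)
  Sort:  r(k) * r(r(t(o)))

Answer: no — r(o) * r(r(t(k))) vs r(k) * r(r(t(o)))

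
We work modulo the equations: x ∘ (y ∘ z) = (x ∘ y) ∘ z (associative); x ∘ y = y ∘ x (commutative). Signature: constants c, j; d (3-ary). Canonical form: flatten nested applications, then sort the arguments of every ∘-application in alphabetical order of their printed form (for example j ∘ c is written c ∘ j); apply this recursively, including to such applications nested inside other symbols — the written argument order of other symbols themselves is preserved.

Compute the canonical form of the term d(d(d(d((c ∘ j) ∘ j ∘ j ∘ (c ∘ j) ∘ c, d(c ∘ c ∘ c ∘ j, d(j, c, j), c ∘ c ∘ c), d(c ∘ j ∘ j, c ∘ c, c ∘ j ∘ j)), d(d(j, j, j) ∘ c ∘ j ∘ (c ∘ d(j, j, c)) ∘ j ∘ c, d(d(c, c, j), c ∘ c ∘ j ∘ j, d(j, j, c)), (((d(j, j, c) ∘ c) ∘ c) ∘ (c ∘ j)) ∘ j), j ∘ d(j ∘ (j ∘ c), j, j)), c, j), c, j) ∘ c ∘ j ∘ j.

Inside:  d(d(d(d((c ∘ j) ∘ j ∘ j ∘ (c ∘ j) ∘ c, d(c ∘ c ∘ c ∘ j, d(j, c, j), c ∘ c ∘ c), d(c ∘ j ∘ j, c ∘ c, c ∘ j ∘ j)), d(d(j, j, j) ∘ c ∘ j ∘ (c ∘ d(j, j, c)) ∘ j ∘ c, d(d(c, c, j), c ∘ c ∘ j ∘ j, d(j, j, c)), (((d(j, j, c) ∘ c) ∘ c) ∘ (c ∘ j)) ∘ j), j ∘ d(j ∘ (j ∘ c), j, j)), c, j), c, j)  →  d(d(d(d(c ∘ c ∘ c ∘ j ∘ j ∘ j ∘ j, d(c ∘ c ∘ c ∘ j, d(j, c, j), c ∘ c ∘ c), d(c ∘ j ∘ j, c ∘ c, c ∘ j ∘ j)), d(c ∘ c ∘ c ∘ d(j, j, c) ∘ d(j, j, j) ∘ j ∘ j, d(d(c, c, j), c ∘ c ∘ j ∘ j, d(j, j, c)), c ∘ c ∘ c ∘ d(j, j, c) ∘ j ∘ j), d(c ∘ j ∘ j, j, j) ∘ j), c, j), c, j)
Sort arguments:  c ∘ d(d(d(d(c ∘ c ∘ c ∘ j ∘ j ∘ j ∘ j, d(c ∘ c ∘ c ∘ j, d(j, c, j), c ∘ c ∘ c), d(c ∘ j ∘ j, c ∘ c, c ∘ j ∘ j)), d(c ∘ c ∘ c ∘ d(j, j, c) ∘ d(j, j, j) ∘ j ∘ j, d(d(c, c, j), c ∘ c ∘ j ∘ j, d(j, j, c)), c ∘ c ∘ c ∘ d(j, j, c) ∘ j ∘ j), d(c ∘ j ∘ j, j, j) ∘ j), c, j), c, j) ∘ j ∘ j

Answer: c ∘ d(d(d(d(c ∘ c ∘ c ∘ j ∘ j ∘ j ∘ j, d(c ∘ c ∘ c ∘ j, d(j, c, j), c ∘ c ∘ c), d(c ∘ j ∘ j, c ∘ c, c ∘ j ∘ j)), d(c ∘ c ∘ c ∘ d(j, j, c) ∘ d(j, j, j) ∘ j ∘ j, d(d(c, c, j), c ∘ c ∘ j ∘ j, d(j, j, c)), c ∘ c ∘ c ∘ d(j, j, c) ∘ j ∘ j), d(c ∘ j ∘ j, j, j) ∘ j), c, j), c, j) ∘ j ∘ j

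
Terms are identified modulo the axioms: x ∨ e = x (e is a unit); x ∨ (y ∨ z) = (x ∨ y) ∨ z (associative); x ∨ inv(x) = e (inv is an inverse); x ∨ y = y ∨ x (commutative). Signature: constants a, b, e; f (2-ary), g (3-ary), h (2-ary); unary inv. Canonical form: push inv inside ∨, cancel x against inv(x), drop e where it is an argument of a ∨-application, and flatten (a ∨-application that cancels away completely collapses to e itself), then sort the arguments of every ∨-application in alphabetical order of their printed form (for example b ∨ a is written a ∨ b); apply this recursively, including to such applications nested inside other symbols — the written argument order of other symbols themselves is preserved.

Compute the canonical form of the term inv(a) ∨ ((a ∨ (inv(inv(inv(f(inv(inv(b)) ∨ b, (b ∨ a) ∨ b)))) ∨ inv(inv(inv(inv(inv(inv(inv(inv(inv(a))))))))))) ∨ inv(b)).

Push inv inside:  distribute inv over ∨ and collapse double inv
Collect terms:  inv(a) ∨ inv(f(b ∨ b, a ∨ b ∨ b)) ∨ inv(b)
Order the arguments:  inv(a) ∨ inv(b) ∨ inv(f(b ∨ b, a ∨ b ∨ b))

Answer: inv(a) ∨ inv(b) ∨ inv(f(b ∨ b, a ∨ b ∨ b))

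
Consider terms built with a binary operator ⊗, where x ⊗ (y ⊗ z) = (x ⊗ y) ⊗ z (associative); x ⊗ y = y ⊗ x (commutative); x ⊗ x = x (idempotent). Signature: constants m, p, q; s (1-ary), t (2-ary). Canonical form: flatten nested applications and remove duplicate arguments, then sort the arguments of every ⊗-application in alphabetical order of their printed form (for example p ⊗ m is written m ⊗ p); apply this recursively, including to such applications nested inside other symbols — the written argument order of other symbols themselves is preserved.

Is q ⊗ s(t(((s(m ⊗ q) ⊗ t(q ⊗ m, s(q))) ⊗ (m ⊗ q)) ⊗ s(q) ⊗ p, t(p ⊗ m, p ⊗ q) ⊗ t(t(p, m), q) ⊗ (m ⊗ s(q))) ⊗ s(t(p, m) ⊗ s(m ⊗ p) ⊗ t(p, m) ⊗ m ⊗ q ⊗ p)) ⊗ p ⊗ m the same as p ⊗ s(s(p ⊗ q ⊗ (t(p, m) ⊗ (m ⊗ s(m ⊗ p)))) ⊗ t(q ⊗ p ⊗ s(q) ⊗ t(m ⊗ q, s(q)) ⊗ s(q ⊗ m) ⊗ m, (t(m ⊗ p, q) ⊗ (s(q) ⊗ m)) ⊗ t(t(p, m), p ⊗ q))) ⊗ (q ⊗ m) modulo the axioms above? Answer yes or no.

Answer: no — m ⊗ p ⊗ q ⊗ s(s(m ⊗ p ⊗ q ⊗ s(m ⊗ p) ⊗ t(p, m)) ⊗ t(m ⊗ p ⊗ q ⊗ s(m ⊗ q) ⊗ s(q) ⊗ t(m ⊗ q, s(q)), m ⊗ s(q) ⊗ t(m ⊗ p, p ⊗ q) ⊗ t(t(p, m), q))) vs m ⊗ p ⊗ q ⊗ s(s(m ⊗ p ⊗ q ⊗ s(m ⊗ p) ⊗ t(p, m)) ⊗ t(m ⊗ p ⊗ q ⊗ s(m ⊗ q) ⊗ s(q) ⊗ t(m ⊗ q, s(q)), m ⊗ s(q) ⊗ t(m ⊗ p, q) ⊗ t(t(p, m), p ⊗ q)))

Derivation:
Left:  q ⊗ s(t(((s(m ⊗ q) ⊗ t(q ⊗ m, s(q))) ⊗ (m ⊗ q)) ⊗ s(q) ⊗ p, t(p ⊗ m, p ⊗ q) ⊗ t(t(p, m), q) ⊗ (m ⊗ s(q))) ⊗ s(t(p, m) ⊗ s(m ⊗ p) ⊗ t(p, m) ⊗ m ⊗ q ⊗ p)) ⊗ p ⊗ m
  Inside:  s(t(((s(m ⊗ q) ⊗ t(q ⊗ m, s(q))) ⊗ (m ⊗ q)) ⊗ s(q) ⊗ p, t(p ⊗ m, p ⊗ q) ⊗ t(t(p, m), q) ⊗ (m ⊗ s(q))) ⊗ s(t(p, m) ⊗ s(m ⊗ p) ⊗ t(p, m) ⊗ m ⊗ q ⊗ p))  →  s(s(m ⊗ p ⊗ q ⊗ s(m ⊗ p) ⊗ t(p, m)) ⊗ t(m ⊗ p ⊗ q ⊗ s(m ⊗ q) ⊗ s(q) ⊗ t(m ⊗ q, s(q)), m ⊗ s(q) ⊗ t(m ⊗ p, p ⊗ q) ⊗ t(t(p, m), q)))
  Sort arguments:  m ⊗ p ⊗ q ⊗ s(s(m ⊗ p ⊗ q ⊗ s(m ⊗ p) ⊗ t(p, m)) ⊗ t(m ⊗ p ⊗ q ⊗ s(m ⊗ q) ⊗ s(q) ⊗ t(m ⊗ q, s(q)), m ⊗ s(q) ⊗ t(m ⊗ p, p ⊗ q) ⊗ t(t(p, m), q)))
Right:  p ⊗ s(s(p ⊗ q ⊗ (t(p, m) ⊗ (m ⊗ s(m ⊗ p)))) ⊗ t(q ⊗ p ⊗ s(q) ⊗ t(m ⊗ q, s(q)) ⊗ s(q ⊗ m) ⊗ m, (t(m ⊗ p, q) ⊗ (s(q) ⊗ m)) ⊗ t(t(p, m), p ⊗ q))) ⊗ (q ⊗ m)
  Merge nested applications:  p ⊗ s(s(p ⊗ q ⊗ (t(p, m) ⊗ (m ⊗ s(m ⊗ p)))) ⊗ t(q ⊗ p ⊗ s(q) ⊗ t(m ⊗ q, s(q)) ⊗ s(q ⊗ m) ⊗ m, (t(m ⊗ p, q) ⊗ (s(q) ⊗ m)) ⊗ t(t(p, m), p ⊗ q))) ⊗ q ⊗ m
  Canonicalize subterm:  s(s(p ⊗ q ⊗ (t(p, m) ⊗ (m ⊗ s(m ⊗ p)))) ⊗ t(q ⊗ p ⊗ s(q) ⊗ t(m ⊗ q, s(q)) ⊗ s(q ⊗ m) ⊗ m, (t(m ⊗ p, q) ⊗ (s(q) ⊗ m)) ⊗ t(t(p, m), p ⊗ q)))  →  s(s(m ⊗ p ⊗ q ⊗ s(m ⊗ p) ⊗ t(p, m)) ⊗ t(m ⊗ p ⊗ q ⊗ s(m ⊗ q) ⊗ s(q) ⊗ t(m ⊗ q, s(q)), m ⊗ s(q) ⊗ t(m ⊗ p, q) ⊗ t(t(p, m), p ⊗ q)))
  Sort:  m ⊗ p ⊗ q ⊗ s(s(m ⊗ p ⊗ q ⊗ s(m ⊗ p) ⊗ t(p, m)) ⊗ t(m ⊗ p ⊗ q ⊗ s(m ⊗ q) ⊗ s(q) ⊗ t(m ⊗ q, s(q)), m ⊗ s(q) ⊗ t(m ⊗ p, q) ⊗ t(t(p, m), p ⊗ q)))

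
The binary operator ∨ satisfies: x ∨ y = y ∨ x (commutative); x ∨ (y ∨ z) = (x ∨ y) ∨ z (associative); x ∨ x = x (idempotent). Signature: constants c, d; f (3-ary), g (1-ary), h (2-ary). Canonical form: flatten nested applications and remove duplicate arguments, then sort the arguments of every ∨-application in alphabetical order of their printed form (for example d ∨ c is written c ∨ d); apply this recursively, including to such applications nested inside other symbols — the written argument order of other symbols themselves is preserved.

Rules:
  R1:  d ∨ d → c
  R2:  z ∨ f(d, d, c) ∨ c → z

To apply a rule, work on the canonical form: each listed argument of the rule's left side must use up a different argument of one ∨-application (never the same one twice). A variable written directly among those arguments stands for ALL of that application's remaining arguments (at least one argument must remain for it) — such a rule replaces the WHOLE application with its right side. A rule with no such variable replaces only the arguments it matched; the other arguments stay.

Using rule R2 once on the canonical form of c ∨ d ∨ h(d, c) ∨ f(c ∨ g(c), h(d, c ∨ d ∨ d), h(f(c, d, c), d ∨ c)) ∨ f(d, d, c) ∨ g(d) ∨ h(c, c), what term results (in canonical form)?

Answer: d ∨ f(c ∨ g(c), h(d, c ∨ d), h(f(c, d, c), c ∨ d)) ∨ g(d) ∨ h(c, c) ∨ h(d, c)

Derivation:
Canonical form:  c ∨ d ∨ f(c ∨ g(c), h(d, c ∨ d), h(f(c, d, c), c ∨ d)) ∨ f(d, d, c) ∨ g(d) ∨ h(c, c) ∨ h(d, c)
R2 matches:  uses c, f(d, d, c);  z := d ∨ f(c ∨ g(c), h(d, c ∨ d), h(f(c, d, c), c ∨ d)) ∨ g(d) ∨ h(c, c) ∨ h(d, c)
The variable takes the whole remainder — replace the entire application.
Result:  d ∨ f(c ∨ g(c), h(d, c ∨ d), h(f(c, d, c), c ∨ d)) ∨ g(d) ∨ h(c, c) ∨ h(d, c)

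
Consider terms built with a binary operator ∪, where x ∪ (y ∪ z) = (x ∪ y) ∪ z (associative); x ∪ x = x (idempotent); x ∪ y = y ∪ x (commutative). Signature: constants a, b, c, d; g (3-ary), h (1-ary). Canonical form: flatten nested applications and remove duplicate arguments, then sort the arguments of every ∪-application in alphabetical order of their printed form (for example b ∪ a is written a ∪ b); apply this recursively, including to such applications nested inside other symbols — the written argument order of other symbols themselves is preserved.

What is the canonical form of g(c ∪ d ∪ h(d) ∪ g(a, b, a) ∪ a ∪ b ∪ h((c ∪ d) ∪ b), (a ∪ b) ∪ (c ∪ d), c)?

Descend into:  c ∪ d ∪ h(d) ∪ g(a, b, a) ∪ a ∪ b ∪ h((c ∪ d) ∪ b)
Inside:  h((c ∪ d) ∪ b)  →  h(b ∪ c ∪ d)
Sort arguments:  a ∪ b ∪ c ∪ d ∪ g(a, b, a) ∪ h(b ∪ c ∪ d) ∪ h(d)
Reassemble:  g(a ∪ b ∪ c ∪ d ∪ g(a, b, a) ∪ h(b ∪ c ∪ d) ∪ h(d), a ∪ b ∪ c ∪ d, c)

Answer: g(a ∪ b ∪ c ∪ d ∪ g(a, b, a) ∪ h(b ∪ c ∪ d) ∪ h(d), a ∪ b ∪ c ∪ d, c)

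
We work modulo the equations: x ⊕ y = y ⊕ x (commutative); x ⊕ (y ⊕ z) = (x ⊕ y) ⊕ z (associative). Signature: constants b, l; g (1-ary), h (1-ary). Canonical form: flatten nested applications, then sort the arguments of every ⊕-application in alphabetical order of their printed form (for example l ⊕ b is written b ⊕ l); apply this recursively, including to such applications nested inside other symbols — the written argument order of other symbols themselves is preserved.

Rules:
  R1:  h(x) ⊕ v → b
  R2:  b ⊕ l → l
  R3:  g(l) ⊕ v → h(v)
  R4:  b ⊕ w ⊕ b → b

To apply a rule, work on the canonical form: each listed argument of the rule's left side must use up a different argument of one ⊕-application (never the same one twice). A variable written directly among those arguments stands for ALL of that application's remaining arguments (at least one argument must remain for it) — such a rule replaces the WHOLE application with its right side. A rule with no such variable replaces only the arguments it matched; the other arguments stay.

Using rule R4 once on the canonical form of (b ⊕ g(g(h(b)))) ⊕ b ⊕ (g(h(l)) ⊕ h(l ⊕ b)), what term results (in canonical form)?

Answer: b

Derivation:
Canonical form:  b ⊕ b ⊕ g(g(h(b))) ⊕ g(h(l)) ⊕ h(b ⊕ l)
Apply R4:  consuming b, b;  w := g(g(h(b))) ⊕ g(h(l)) ⊕ h(b ⊕ l)
The variable takes the whole remainder — replace the entire application.
Giving:  b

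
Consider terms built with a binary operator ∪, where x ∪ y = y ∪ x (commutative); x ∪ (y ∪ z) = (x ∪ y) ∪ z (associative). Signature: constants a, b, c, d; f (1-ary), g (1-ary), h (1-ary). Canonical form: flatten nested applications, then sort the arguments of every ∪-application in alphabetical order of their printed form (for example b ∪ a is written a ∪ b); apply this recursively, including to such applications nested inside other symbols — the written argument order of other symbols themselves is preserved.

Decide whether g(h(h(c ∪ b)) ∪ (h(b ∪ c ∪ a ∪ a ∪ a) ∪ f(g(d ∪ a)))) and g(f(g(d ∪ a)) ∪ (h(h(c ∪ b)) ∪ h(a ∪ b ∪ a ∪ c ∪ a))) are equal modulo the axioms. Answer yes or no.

Answer: yes — both canonical forms are g(f(g(a ∪ d)) ∪ h(a ∪ a ∪ a ∪ b ∪ c) ∪ h(h(b ∪ c)))

Derivation:
Left:  g(h(h(c ∪ b)) ∪ (h(b ∪ c ∪ a ∪ a ∪ a) ∪ f(g(d ∪ a))))
  Focus inside:  h(h(c ∪ b)) ∪ (h(b ∪ c ∪ a ∪ a ∪ a) ∪ f(g(d ∪ a)))
  Flatten:  h(h(c ∪ b)) ∪ h(b ∪ c ∪ a ∪ a ∪ a) ∪ f(g(d ∪ a))
  Simplify inside:  h(h(c ∪ b))  →  h(h(b ∪ c))
  Simplify inside:  h(b ∪ c ∪ a ∪ a ∪ a)  →  h(a ∪ a ∪ a ∪ b ∪ c)
  Canonicalize subterm:  f(g(d ∪ a))  →  f(g(a ∪ d))
  Order the arguments:  f(g(a ∪ d)) ∪ h(a ∪ a ∪ a ∪ b ∪ c) ∪ h(h(b ∪ c))
  Put back:  g(f(g(a ∪ d)) ∪ h(a ∪ a ∪ a ∪ b ∪ c) ∪ h(h(b ∪ c)))
Right:  g(f(g(d ∪ a)) ∪ (h(h(c ∪ b)) ∪ h(a ∪ b ∪ a ∪ c ∪ a)))
  Descend into:  f(g(d ∪ a)) ∪ (h(h(c ∪ b)) ∪ h(a ∪ b ∪ a ∪ c ∪ a))
  Merge nested applications:  f(g(d ∪ a)) ∪ h(h(c ∪ b)) ∪ h(a ∪ b ∪ a ∪ c ∪ a)
  Canonicalize subterm:  f(g(d ∪ a))  →  f(g(a ∪ d))
  Inside:  h(h(c ∪ b))  →  h(h(b ∪ c))
  Simplify inside:  h(a ∪ b ∪ a ∪ c ∪ a)  →  h(a ∪ a ∪ a ∪ b ∪ c)
  Sort arguments:  f(g(a ∪ d)) ∪ h(a ∪ a ∪ a ∪ b ∪ c) ∪ h(h(b ∪ c))
  Put back:  g(f(g(a ∪ d)) ∪ h(a ∪ a ∪ a ∪ b ∪ c) ∪ h(h(b ∪ c)))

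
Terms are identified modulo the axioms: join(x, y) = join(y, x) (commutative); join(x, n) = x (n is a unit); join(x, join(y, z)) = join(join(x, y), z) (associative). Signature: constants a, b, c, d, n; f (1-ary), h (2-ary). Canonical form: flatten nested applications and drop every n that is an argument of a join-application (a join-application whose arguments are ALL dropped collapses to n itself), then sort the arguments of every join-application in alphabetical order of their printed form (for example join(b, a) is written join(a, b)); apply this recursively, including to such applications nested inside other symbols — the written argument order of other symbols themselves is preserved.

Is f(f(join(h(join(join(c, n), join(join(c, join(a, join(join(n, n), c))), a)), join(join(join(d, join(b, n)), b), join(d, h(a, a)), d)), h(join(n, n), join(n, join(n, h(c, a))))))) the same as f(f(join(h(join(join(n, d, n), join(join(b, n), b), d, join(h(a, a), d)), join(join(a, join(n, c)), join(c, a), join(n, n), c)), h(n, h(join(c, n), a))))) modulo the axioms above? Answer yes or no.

Left:  f(f(join(h(join(join(c, n), join(join(c, join(a, join(join(n, n), c))), a)), join(join(join(d, join(b, n)), b), join(d, h(a, a)), d)), h(join(n, n), join(n, join(n, h(c, a)))))))
  Descend into:  join(h(join(join(c, n), join(join(c, join(a, join(join(n, n), c))), a)), join(join(join(d, join(b, n)), b), join(d, h(a, a)), d)), h(join(n, n), join(n, join(n, h(c, a)))))
  Simplify inside:  h(join(join(c, n), join(join(c, join(a, join(join(n, n), c))), a)), join(join(join(d, join(b, n)), b), join(d, h(a, a)), d))  →  h(join(a, a, c, c, c), join(b, b, d, d, d, h(a, a)))
  Simplify inside:  h(join(n, n), join(n, join(n, h(c, a))))  →  h(n, h(c, a))
  Sort arguments:  join(h(join(a, a, c, c, c), join(b, b, d, d, d, h(a, a))), h(n, h(c, a)))
  Reassemble:  f(f(join(h(join(a, a, c, c, c), join(b, b, d, d, d, h(a, a))), h(n, h(c, a)))))
Right:  f(f(join(h(join(join(n, d, n), join(join(b, n), b), d, join(h(a, a), d)), join(join(a, join(n, c)), join(c, a), join(n, n), c)), h(n, h(join(c, n), a)))))
  Work inside:  join(h(join(join(n, d, n), join(join(b, n), b), d, join(h(a, a), d)), join(join(a, join(n, c)), join(c, a), join(n, n), c)), h(n, h(join(c, n), a)))
  Inside:  h(join(join(n, d, n), join(join(b, n), b), d, join(h(a, a), d)), join(join(a, join(n, c)), join(c, a), join(n, n), c))  →  h(join(b, b, d, d, d, h(a, a)), join(a, a, c, c, c))
  Canonicalize subterm:  h(n, h(join(c, n), a))  →  h(n, h(c, a))
  Sort arguments:  join(h(join(b, b, d, d, d, h(a, a)), join(a, a, c, c, c)), h(n, h(c, a)))
  Reassemble:  f(f(join(h(join(b, b, d, d, d, h(a, a)), join(a, a, c, c, c)), h(n, h(c, a)))))

Answer: no — f(f(join(h(join(a, a, c, c, c), join(b, b, d, d, d, h(a, a))), h(n, h(c, a))))) vs f(f(join(h(join(b, b, d, d, d, h(a, a)), join(a, a, c, c, c)), h(n, h(c, a)))))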